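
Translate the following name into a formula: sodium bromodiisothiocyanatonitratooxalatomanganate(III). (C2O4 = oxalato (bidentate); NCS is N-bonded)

Ligands: 1 oxalato (C2O4, -2), 2 isothiocyanato (NCS, -1), 1 nitrato (NO3, -1), 1 bromo (Br, -1). Ligand charge sum = -6.
With Mn in oxidation state +3, the complex ion is [Mn...]^3−.
Charge balance with sodium (+1) requires 1 complex ion per 3 sodium.

Na3[MnBr(C2O4)(NCS)2(NO3)]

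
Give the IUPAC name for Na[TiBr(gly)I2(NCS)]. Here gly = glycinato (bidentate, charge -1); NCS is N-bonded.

sodium bromo(glycinato)diiodoisothiocyanatotitanate(IV)

The 1 sodium counter-ion carries a total charge of +1, so each complex ion is 1−.
Ligand charges: 1×glycinato (-1 each), 1×isothiocyanato (-1 each), 2×iodo (-1 each), 1×bromo (-1 each); total -5. So Ti + (-5) = 1−, giving Ti = +4.
Ligands are named alphabetically: bromo before glycinato before iodo before isothiocyanato.
The complex ion is anionic, so titanium takes the -ate form titanate(IV).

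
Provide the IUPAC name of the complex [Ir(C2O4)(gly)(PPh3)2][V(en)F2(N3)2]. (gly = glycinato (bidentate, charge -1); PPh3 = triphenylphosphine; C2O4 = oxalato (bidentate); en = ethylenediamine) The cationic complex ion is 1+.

(glycinato)oxalatobis(triphenylphosphine)iridium(IV) diazido(ethylenediamine)difluorovanadate(III)

Both ions are complex: the cation is named first with the plain metal name, the anion second with the -ate form; each ion's ligands are alphabetised independently.
The complex cation is given as 1+; its ligand charges sum to -3, so Ir = +4.
A 1:1 salt means the anion carries the equal and opposite charge, 1−.
Anion: ligand charges sum to -4; for the ion to be 1−, V = +3.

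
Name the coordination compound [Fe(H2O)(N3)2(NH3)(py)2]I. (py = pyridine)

The 1 iodide counter-ion carries a total charge of -1, so each complex ion is 1+.
Ligand charges: 1×aqua (neutral), 1×ammine (neutral), 2×pyridine (neutral), 2×azido (-1 each); total -2. So Fe + (-2) = 1+, giving Fe = +3.
Ligands are named alphabetically: ammine before aqua before azido before pyridine.

ammineaquadiazidobis(pyridine)iron(III) iodide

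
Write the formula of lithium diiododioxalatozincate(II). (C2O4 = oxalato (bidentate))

Li4[Zn(C2O4)2I2]

Ligands: 2 iodo (I, -1), 2 oxalato (C2O4, -2). Ligand charge sum = -6.
Charge balance with lithium (+1) requires 1 complex ion per 4 lithium.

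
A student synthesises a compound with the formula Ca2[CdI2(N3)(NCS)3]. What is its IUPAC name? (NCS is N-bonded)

calcium azidodiiodotriisothiocyanatocadmate(II)

The 2 calcium counter-ions carry a total charge of +4, so each complex ion is 4−.
Ligand charges: 1×azido (-1 each), 3×isothiocyanato (-1 each), 2×iodo (-1 each); total -6. So Cd + (-6) = 4−, giving Cd = +2.
The complex ion is anionic, so cadmium takes the -ate form cadmate(II).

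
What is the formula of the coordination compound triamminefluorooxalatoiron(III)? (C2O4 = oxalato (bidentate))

[Fe(C2O4)F(NH3)3]

Ligands: 3 ammine (NH3, neutral), 1 fluoro (F, -1), 1 oxalato (C2O4, -2). Ligand charge sum = -3.
With Fe in oxidation state +3, the complex ion is [Fe...].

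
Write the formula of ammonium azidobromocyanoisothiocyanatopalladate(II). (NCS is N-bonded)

(NH4)2[PdBr(CN)(N3)(NCS)]

Ligands: 1 azido (N3, -1), 1 cyano (CN, -1), 1 isothiocyanato (NCS, -1), 1 bromo (Br, -1). Ligand charge sum = -4.
With Pd in oxidation state +2, the complex ion is [Pd...]^2−.
Charge balance with ammonium (+1) requires 1 complex ion per 2 ammonium.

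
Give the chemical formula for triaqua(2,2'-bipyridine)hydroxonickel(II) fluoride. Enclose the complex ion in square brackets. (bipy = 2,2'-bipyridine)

Ligands: 3 aqua (H2O, neutral), 1 hydroxo (OH, -1), 1 2,2'-bipyridine (bipy, neutral). Ligand charge sum = -1.
Charge balance with fluoride (-1) requires 1 complex ion per 1 fluoride.

[Ni(bipy)(H2O)3(OH)]F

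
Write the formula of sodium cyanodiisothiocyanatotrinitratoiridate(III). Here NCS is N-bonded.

Ligands: 2 isothiocyanato (NCS, -1), 1 cyano (CN, -1), 3 nitrato (NO3, -1). Ligand charge sum = -6.
With Ir in oxidation state +3, the complex ion is [Ir...]^3−.
Charge balance with sodium (+1) requires 1 complex ion per 3 sodium.

Na3[Ir(CN)(NCS)2(NO3)3]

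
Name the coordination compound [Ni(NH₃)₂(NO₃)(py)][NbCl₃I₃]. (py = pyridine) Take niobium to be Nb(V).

Both ions are complex: the cation is named first with the plain metal name, the anion second with the -ate form; each ion's ligands are alphabetised independently.
Nb is given as +5; the anion's ligand charges sum to -6, so the complex anion is 1−.
A 1:1 salt means the cation carries the equal and opposite charge, 1+.
Cation: ligand charges sum to -1; for the ion to be 1+, Ni = +2.

diamminenitrato(pyridine)nickel(II) trichlorotriiodoniobate(V)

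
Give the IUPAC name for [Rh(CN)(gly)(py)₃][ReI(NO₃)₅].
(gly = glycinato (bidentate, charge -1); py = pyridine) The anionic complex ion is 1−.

cyano(glycinato)tris(pyridine)rhodium(III) iodopentanitratorhenate(V)

Both ions are complex: the cation is named first with the plain metal name, the anion second with the -ate form; each ion's ligands are alphabetised independently.
The complex anion is given as 1−; its ligand charges sum to -6, so Re = +5.
A 1:1 salt means the cation carries the equal and opposite charge, 1+.
Cation: ligand charges sum to -2; for the ion to be 1+, Rh = +3.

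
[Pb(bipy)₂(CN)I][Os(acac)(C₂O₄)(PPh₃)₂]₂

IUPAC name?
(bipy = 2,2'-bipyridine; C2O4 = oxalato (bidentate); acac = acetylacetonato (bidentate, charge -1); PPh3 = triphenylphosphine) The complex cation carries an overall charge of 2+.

bis(2,2'-bipyridine)cyanoiodolead(IV) (acetylacetonato)oxalatobis(triphenylphosphine)osmate(II)

Both ions are complex: the cation is named first with the plain metal name, the anion second with the -ate form; each ion's ligands are alphabetised independently.
The complex cation is given as 2+; its ligand charges sum to -2, so Pb = +4.
With 2 anions per cation, each anion must be 2/2 = 1−.
Anion: ligand charges sum to -3; for the ion to be 1−, Os = +2.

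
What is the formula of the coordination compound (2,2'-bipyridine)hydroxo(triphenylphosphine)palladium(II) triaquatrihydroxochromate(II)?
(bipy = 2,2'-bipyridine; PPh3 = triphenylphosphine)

[Pd(bipy)(OH)(PPh3)][Cr(H2O)3(OH)3]

Cation [Pd…]: ligand charges -1, Pd(II) ⇒ ion charge 1+.
Anion [Cr…]: ligand charges -3, Cr(II) ⇒ ion charge 1−.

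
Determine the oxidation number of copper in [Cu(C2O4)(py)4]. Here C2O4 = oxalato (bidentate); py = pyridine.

No counter-ion: the bracketed complex is neutral.
Ligand charges: 1×C2O4 = -2; 4×py neutral; sum -2.
Cu + (-2) = 0 ⇒ Cu is +2.

+2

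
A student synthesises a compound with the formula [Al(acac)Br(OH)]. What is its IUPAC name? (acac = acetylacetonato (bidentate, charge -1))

(acetylacetonato)bromohydroxoaluminium(III)

There is no counter-ion, so the complex is neutral overall.
Ligand charges: 1×bromo (-1 each), 1×acetylacetonato (-1 each), 1×hydroxo (-1 each); total -3. So Al + (-3) = 0, giving Al = +3.
Ligands are named alphabetically: acetylacetonato before bromo before hydroxo.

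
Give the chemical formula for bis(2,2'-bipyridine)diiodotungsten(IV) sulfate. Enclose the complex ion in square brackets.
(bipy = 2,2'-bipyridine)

[W(bipy)2I2]SO4

Ligands: 2 2,2'-bipyridine (bipy, neutral), 2 iodo (I, -1). Ligand charge sum = -2.
With W in oxidation state +4, the complex ion is [W...]^2+.
Charge balance with sulfate (-2) requires 1 complex ion per 1 sulfate.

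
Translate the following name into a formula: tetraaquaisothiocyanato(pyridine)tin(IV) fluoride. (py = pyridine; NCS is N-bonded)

[Sn(H2O)4(NCS)(py)]F3

Ligands: 1 pyridine (py, neutral), 1 isothiocyanato (NCS, -1), 4 aqua (H2O, neutral). Ligand charge sum = -1.
With Sn in oxidation state +4, the complex ion is [Sn...]^3+.
Charge balance with fluoride (-1) requires 1 complex ion per 3 fluoride.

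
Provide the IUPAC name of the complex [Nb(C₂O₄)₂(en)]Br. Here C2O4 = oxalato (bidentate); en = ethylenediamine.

The 1 bromide counter-ion carries a total charge of -1, so each complex ion is 1+.
Ligand charges: 2×oxalato (-2 each), 1×ethylenediamine (neutral); total -4. So Nb + (-4) = 1+, giving Nb = +5.
Ligands are named alphabetically: ethylenediamine before oxalato.

(ethylenediamine)dioxalatoniobium(V) bromide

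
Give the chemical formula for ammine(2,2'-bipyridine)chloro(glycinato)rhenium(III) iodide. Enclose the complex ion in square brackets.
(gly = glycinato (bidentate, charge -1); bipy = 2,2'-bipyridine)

Ligands: 1 glycinato (gly, -1), 1 ammine (NH3, neutral), 1 chloro (Cl, -1), 1 2,2'-bipyridine (bipy, neutral). Ligand charge sum = -2.
With Re in oxidation state +3, the complex ion is [Re...]^1+.
Charge balance with iodide (-1) requires 1 complex ion per 1 iodide.

[Re(bipy)Cl(gly)(NH3)]I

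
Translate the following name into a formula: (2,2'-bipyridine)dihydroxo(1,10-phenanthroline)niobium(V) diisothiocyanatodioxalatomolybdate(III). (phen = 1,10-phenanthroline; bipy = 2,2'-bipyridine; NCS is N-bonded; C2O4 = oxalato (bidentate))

Cation [Nb…]: ligand charges -2, Nb(V) ⇒ ion charge 3+.
Anion [Mo…]: ligand charges -6, Mo(III) ⇒ ion charge 3−.
One 3+ cation balances one 3− anion.

[Nb(bipy)(OH)2(phen)][Mo(C2O4)2(NCS)2]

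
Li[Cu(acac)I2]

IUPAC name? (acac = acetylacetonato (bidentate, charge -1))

The 1 lithium counter-ion carries a total charge of +1, so each complex ion is 1−.
Ligand charges: 1×acetylacetonato (-1 each), 2×iodo (-1 each); total -3. So Cu + (-3) = 1−, giving Cu = +2.
Ligands are named alphabetically: acetylacetonato before iodo.
The complex ion is anionic, so copper takes the -ate form cuprate(II).

lithium (acetylacetonato)diiodocuprate(II)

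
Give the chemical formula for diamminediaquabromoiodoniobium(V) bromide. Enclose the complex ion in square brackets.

[NbBr(H2O)2I(NH3)2]Br3

Ligands: 1 iodo (I, -1), 2 aqua (H2O, neutral), 1 bromo (Br, -1), 2 ammine (NH3, neutral). Ligand charge sum = -2.
With Nb in oxidation state +5, the complex ion is [Nb...]^3+.
Charge balance with bromide (-1) requires 1 complex ion per 3 bromide.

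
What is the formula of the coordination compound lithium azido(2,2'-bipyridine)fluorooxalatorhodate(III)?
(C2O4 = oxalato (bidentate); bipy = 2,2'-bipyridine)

Ligands: 1 azido (N3, -1), 1 oxalato (C2O4, -2), 1 2,2'-bipyridine (bipy, neutral), 1 fluoro (F, -1). Ligand charge sum = -4.
With Rh in oxidation state +3, the complex ion is [Rh...]^1−.
Charge balance with lithium (+1) requires 1 complex ion per 1 lithium.

Li[Rh(bipy)(C2O4)F(N3)]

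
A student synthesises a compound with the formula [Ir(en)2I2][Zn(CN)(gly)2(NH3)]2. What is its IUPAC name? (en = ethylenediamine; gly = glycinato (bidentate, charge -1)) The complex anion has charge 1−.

Both ions are complex: the cation is named first with the plain metal name, the anion second with the -ate form; each ion's ligands are alphabetised independently.
The complex anion is given as 1−; its ligand charges sum to -3, so Zn = +2.
With 2 anions per cation, the cation must be 2×1 = 2+.
Cation: ligand charges sum to -2; for the ion to be 2+, Ir = +4.

bis(ethylenediamine)diiodoiridium(IV) amminecyanobis(glycinato)zincate(II)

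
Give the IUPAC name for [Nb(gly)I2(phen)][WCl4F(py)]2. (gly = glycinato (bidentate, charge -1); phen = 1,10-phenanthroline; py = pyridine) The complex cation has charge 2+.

The complex cation is given as 2+; its ligand charges sum to -3, so Nb = +5.
With 2 anions per cation, each anion must be 2/2 = 1−.
Anion: ligand charges sum to -5; for the ion to be 1−, W = +4.

(glycinato)diiodo(1,10-phenanthroline)niobium(V) tetrachlorofluoro(pyridine)tungstate(IV)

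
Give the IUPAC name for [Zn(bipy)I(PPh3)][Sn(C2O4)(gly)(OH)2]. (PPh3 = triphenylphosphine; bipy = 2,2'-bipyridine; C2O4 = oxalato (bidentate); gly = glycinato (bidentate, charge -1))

(2,2'-bipyridine)iodo(triphenylphosphine)zinc(II) (glycinato)dihydroxooxalatostannate(IV)

Both ions are complex: the cation is named first with the plain metal name, the anion second with the -ate form; each ion's ligands are alphabetised independently.
Zinc is always +2 in its complexes; the cation's ligand charges sum to -1, so the complex cation is 1+.
A 1:1 salt means the anion carries the equal and opposite charge, 1−.
Anion: ligand charges sum to -5; for the ion to be 1−, Sn = +4.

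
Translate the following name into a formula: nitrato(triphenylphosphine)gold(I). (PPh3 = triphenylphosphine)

[Au(NO3)(PPh3)]

Ligands: 1 triphenylphosphine (PPh3, neutral), 1 nitrato (NO3, -1). Ligand charge sum = -1.
With Au in oxidation state +1, the complex ion is [Au...].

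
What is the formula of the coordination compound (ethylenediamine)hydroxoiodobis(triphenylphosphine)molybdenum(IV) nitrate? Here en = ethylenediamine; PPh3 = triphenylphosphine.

[Mo(en)I(OH)(PPh3)2](NO3)2

Ligands: 1 ethylenediamine (en, neutral), 2 triphenylphosphine (PPh3, neutral), 1 hydroxo (OH, -1), 1 iodo (I, -1). Ligand charge sum = -2.
Charge balance with nitrate (-1) requires 1 complex ion per 2 nitrate.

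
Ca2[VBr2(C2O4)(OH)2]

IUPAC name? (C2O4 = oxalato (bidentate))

calcium dibromodihydroxooxalatovanadate(II)

The 2 calcium counter-ions carry a total charge of +4, so each complex ion is 4−.
Ligand charges: 2×hydroxo (-1 each), 1×oxalato (-2 each), 2×bromo (-1 each); total -6. So V + (-6) = 4−, giving V = +2.
Ligands are named alphabetically: bromo before hydroxo before oxalato.
The complex ion is anionic, so vanadium takes the -ate form vanadate(II).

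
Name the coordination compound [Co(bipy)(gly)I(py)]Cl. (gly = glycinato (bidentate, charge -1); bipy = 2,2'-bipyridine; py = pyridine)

(2,2'-bipyridine)(glycinato)iodo(pyridine)cobalt(III) chloride

The 1 chloride counter-ion carries a total charge of -1, so each complex ion is 1+.
Ligand charges: 1×iodo (-1 each), 1×glycinato (-1 each), 1×2,2'-bipyridine (neutral), 1×pyridine (neutral); total -2. So Co + (-2) = 1+, giving Co = +3.
Ligands are named alphabetically: bipyridine before glycinato before iodo before pyridine.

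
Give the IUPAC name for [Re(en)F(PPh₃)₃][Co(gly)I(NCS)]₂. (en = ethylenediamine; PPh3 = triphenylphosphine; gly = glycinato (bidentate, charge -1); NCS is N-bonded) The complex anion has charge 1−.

(ethylenediamine)fluorotris(triphenylphosphine)rhenium(III) (glycinato)iodoisothiocyanatocobaltate(II)

Both ions are complex: the cation is named first with the plain metal name, the anion second with the -ate form; each ion's ligands are alphabetised independently.
The complex anion is given as 1−; its ligand charges sum to -3, so Co = +2.
With 2 anions per cation, the cation must be 2×1 = 2+.
Cation: ligand charges sum to -1; for the ion to be 2+, Re = +3.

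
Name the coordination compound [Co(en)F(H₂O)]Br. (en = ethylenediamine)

aqua(ethylenediamine)fluorocobalt(II) bromide

The 1 bromide counter-ion carries a total charge of -1, so each complex ion is 1+.
Ligand charges: 1×ethylenediamine (neutral), 1×fluoro (-1 each), 1×aqua (neutral); total -1. So Co + (-1) = 1+, giving Co = +2.
Ligands are named alphabetically: aqua before ethylenediamine before fluoro.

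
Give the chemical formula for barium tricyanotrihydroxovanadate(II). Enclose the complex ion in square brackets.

Ba2[V(CN)3(OH)3]

Ligands: 3 hydroxo (OH, -1), 3 cyano (CN, -1). Ligand charge sum = -6.
Charge balance with barium (+2) requires 1 complex ion per 2 barium.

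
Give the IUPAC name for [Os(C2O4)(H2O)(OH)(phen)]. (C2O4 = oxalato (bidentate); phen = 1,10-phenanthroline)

There is no counter-ion, so the complex is neutral overall.
Ligand charges: 1×oxalato (-2 each), 1×hydroxo (-1 each), 1×aqua (neutral), 1×1,10-phenanthroline (neutral); total -3. So Os + (-3) = 0, giving Os = +3.
Ligands are named alphabetically: aqua before hydroxo before oxalato before phenanthroline.

aquahydroxooxalato(1,10-phenanthroline)osmium(III)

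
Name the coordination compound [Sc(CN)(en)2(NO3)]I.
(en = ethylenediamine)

cyanobis(ethylenediamine)nitratoscandium(III) iodide

The 1 iodide counter-ion carries a total charge of -1, so each complex ion is 1+.
Ligand charges: 1×cyano (-1 each), 2×ethylenediamine (neutral), 1×nitrato (-1 each); total -2. So Sc + (-2) = 1+, giving Sc = +3.
Ligands are named alphabetically: cyano before ethylenediamine before nitrato.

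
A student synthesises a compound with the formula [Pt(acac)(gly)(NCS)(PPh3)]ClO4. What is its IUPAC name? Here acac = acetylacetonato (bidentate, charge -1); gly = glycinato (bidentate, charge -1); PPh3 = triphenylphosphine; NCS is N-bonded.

The 1 perchlorate counter-ion carries a total charge of -1, so each complex ion is 1+.
Ligand charges: 1×acetylacetonato (-1 each), 1×glycinato (-1 each), 1×triphenylphosphine (neutral), 1×isothiocyanato (-1 each); total -3. So Pt + (-3) = 1+, giving Pt = +4.
Ligands are named alphabetically: acetylacetonato before glycinato before isothiocyanato before triphenylphosphine.

(acetylacetonato)(glycinato)isothiocyanato(triphenylphosphine)platinum(IV) perchlorate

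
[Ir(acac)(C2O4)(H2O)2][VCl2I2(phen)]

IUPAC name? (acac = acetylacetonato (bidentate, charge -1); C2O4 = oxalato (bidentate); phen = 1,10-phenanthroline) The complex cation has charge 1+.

(acetylacetonato)diaquaoxalatoiridium(IV) dichlorodiiodo(1,10-phenanthroline)vanadate(III)

Both ions are complex: the cation is named first with the plain metal name, the anion second with the -ate form; each ion's ligands are alphabetised independently.
The complex cation is given as 1+; its ligand charges sum to -3, so Ir = +4.
A 1:1 salt means the anion carries the equal and opposite charge, 1−.
Anion: ligand charges sum to -4; for the ion to be 1−, V = +3.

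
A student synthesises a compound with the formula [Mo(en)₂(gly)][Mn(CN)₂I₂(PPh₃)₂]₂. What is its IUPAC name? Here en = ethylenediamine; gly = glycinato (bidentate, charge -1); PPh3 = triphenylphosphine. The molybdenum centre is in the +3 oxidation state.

bis(ethylenediamine)(glycinato)molybdenum(III) dicyanodiiodobis(triphenylphosphine)manganate(III)

Both ions are complex: the cation is named first with the plain metal name, the anion second with the -ate form; each ion's ligands are alphabetised independently.
Mo is given as +3; the cation's ligand charges sum to -1, so the complex cation is 2+.
With 2 anions per cation, each anion must be 2/2 = 1−.
Anion: ligand charges sum to -4; for the ion to be 1−, Mn = +3.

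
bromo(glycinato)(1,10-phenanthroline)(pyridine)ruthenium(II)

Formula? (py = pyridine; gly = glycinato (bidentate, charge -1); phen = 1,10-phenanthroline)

[RuBr(gly)(phen)(py)]

Ligands: 1 bromo (Br, -1), 1 pyridine (py, neutral), 1 glycinato (gly, -1), 1 1,10-phenanthroline (phen, neutral). Ligand charge sum = -2.
With Ru in oxidation state +2, the complex ion is [Ru...].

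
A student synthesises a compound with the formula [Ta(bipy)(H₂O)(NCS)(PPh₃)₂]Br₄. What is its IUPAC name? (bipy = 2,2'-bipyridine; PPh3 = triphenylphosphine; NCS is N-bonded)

aqua(2,2'-bipyridine)isothiocyanatobis(triphenylphosphine)tantalum(V) bromide

The 4 bromide counter-ions carry a total charge of -4, so each complex ion is 4+.
Ligand charges: 1×2,2'-bipyridine (neutral), 1×aqua (neutral), 2×triphenylphosphine (neutral), 1×isothiocyanato (-1 each); total -1. So Ta + (-1) = 4+, giving Ta = +5.
Ligands are named alphabetically: aqua before bipyridine before isothiocyanato before triphenylphosphine.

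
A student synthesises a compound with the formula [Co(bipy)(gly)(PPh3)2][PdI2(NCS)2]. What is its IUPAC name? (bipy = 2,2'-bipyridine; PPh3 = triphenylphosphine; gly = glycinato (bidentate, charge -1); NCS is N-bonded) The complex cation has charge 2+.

Both ions are complex: the cation is named first with the plain metal name, the anion second with the -ate form; each ion's ligands are alphabetised independently.
The complex cation is given as 2+; its ligand charges sum to -1, so Co = +3.
A 1:1 salt means the anion carries the equal and opposite charge, 2−.
Anion: ligand charges sum to -4; for the ion to be 2−, Pd = +2.

(2,2'-bipyridine)(glycinato)bis(triphenylphosphine)cobalt(III) diiododiisothiocyanatopalladate(II)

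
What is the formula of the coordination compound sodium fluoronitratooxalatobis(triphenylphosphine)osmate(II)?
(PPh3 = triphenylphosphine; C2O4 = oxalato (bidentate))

Ligands: 2 triphenylphosphine (PPh3, neutral), 1 oxalato (C2O4, -2), 1 fluoro (F, -1), 1 nitrato (NO3, -1). Ligand charge sum = -4.
With Os in oxidation state +2, the complex ion is [Os...]^2−.
Charge balance with sodium (+1) requires 1 complex ion per 2 sodium.

Na2[Os(C2O4)F(NO3)(PPh3)2]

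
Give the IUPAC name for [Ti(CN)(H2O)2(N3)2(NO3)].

diaquadiazidocyanonitratotitanium(IV)

There is no counter-ion, so the complex is neutral overall.
Ligand charges: 2×azido (-1 each), 1×nitrato (-1 each), 2×aqua (neutral), 1×cyano (-1 each); total -4. So Ti + (-4) = 0, giving Ti = +4.
Ligands are named alphabetically: aqua before azido before cyano before nitrato.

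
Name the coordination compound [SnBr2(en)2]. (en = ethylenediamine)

dibromobis(ethylenediamine)tin(II)

There is no counter-ion, so the complex is neutral overall.
Ligand charges: 2×bromo (-1 each), 2×ethylenediamine (neutral); total -2. So Sn + (-2) = 0, giving Sn = +2.
Ligands are named alphabetically: bromo before ethylenediamine.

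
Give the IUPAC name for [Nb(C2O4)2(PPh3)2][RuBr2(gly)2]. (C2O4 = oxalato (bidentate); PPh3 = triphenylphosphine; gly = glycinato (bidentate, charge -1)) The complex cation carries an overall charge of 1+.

dioxalatobis(triphenylphosphine)niobium(V) dibromobis(glycinato)ruthenate(III)

Both ions are complex: the cation is named first with the plain metal name, the anion second with the -ate form; each ion's ligands are alphabetised independently.
The complex cation is given as 1+; its ligand charges sum to -4, so Nb = +5.
A 1:1 salt means the anion carries the equal and opposite charge, 1−.
Anion: ligand charges sum to -4; for the ion to be 1−, Ru = +3.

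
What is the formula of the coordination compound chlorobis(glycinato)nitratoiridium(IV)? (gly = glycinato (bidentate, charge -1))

Ligands: 1 nitrato (NO3, -1), 2 glycinato (gly, -1), 1 chloro (Cl, -1). Ligand charge sum = -4.
With Ir in oxidation state +4, the complex ion is [Ir...].

[IrCl(gly)2(NO3)]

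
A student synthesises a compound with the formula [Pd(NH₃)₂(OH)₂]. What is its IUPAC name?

diamminedihydroxopalladium(II)

There is no counter-ion, so the complex is neutral overall.
Ligand charges: 2×hydroxo (-1 each), 2×ammine (neutral); total -2. So Pd + (-2) = 0, giving Pd = +2.
Ligands are named alphabetically: ammine before hydroxo.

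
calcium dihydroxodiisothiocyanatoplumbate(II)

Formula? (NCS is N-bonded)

Ligands: 2 isothiocyanato (NCS, -1), 2 hydroxo (OH, -1). Ligand charge sum = -4.
With Pb in oxidation state +2, the complex ion is [Pb...]^2−.
Charge balance with calcium (+2) requires 1 complex ion per 1 calcium.

Ca[Pb(NCS)2(OH)2]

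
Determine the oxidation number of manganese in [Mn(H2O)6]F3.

3 fluoride outside the brackets (-1 each) → the complex ion is 3+.
Ligand charges: 6×H2O neutral; sum 0.
Mn + (0) = 3+ ⇒ Mn is +3.

+3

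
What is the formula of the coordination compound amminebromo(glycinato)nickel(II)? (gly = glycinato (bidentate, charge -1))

Ligands: 1 glycinato (gly, -1), 1 ammine (NH3, neutral), 1 bromo (Br, -1). Ligand charge sum = -2.
With Ni in oxidation state +2, the complex ion is [Ni...].

[NiBr(gly)(NH3)]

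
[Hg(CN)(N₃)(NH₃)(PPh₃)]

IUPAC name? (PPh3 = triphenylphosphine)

There is no counter-ion, so the complex is neutral overall.
Ligand charges: 1×triphenylphosphine (neutral), 1×cyano (-1 each), 1×azido (-1 each), 1×ammine (neutral); total -2. So Hg + (-2) = 0, giving Hg = +2.
Ligands are named alphabetically: ammine before azido before cyano before triphenylphosphine.

ammineazidocyano(triphenylphosphine)mercury(II)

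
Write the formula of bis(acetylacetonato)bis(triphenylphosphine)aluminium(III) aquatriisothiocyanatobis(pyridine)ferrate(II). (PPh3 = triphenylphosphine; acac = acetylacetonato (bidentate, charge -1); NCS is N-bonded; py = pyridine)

[Al(acac)2(PPh3)2][Fe(H2O)(NCS)3(py)2]

Cation [Al…]: ligand charges -2, Al(III) ⇒ ion charge 1+.
Anion [Fe…]: ligand charges -3, Fe(II) ⇒ ion charge 1−.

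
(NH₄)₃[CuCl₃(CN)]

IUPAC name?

ammonium trichlorocyanocuprate(I)

The 3 ammonium counter-ions carry a total charge of +3, so each complex ion is 3−.
Ligand charges: 1×cyano (-1 each), 3×chloro (-1 each); total -4. So Cu + (-4) = 3−, giving Cu = +1.
Ligands are named alphabetically: chloro before cyano.
The complex ion is anionic, so copper takes the -ate form cuprate(I).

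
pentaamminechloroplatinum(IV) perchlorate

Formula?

Ligands: 1 chloro (Cl, -1), 5 ammine (NH3, neutral). Ligand charge sum = -1.
With Pt in oxidation state +4, the complex ion is [Pt...]^3+.
Charge balance with perchlorate (-1) requires 1 complex ion per 3 perchlorate.

[PtCl(NH3)5](ClO4)3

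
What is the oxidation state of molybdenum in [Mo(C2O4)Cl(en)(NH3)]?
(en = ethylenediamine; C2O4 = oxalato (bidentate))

+3

No counter-ion: the bracketed complex is neutral.
Ligand charges: 1×NH3 neutral; 1×en neutral; 1×C2O4 = -2; 1×Cl = -1; sum -3.
Mo + (-3) = 0 ⇒ Mo is +3.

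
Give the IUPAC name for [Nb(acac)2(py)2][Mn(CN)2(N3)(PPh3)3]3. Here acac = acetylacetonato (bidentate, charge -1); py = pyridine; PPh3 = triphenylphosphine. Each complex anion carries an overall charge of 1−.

Both ions are complex: the cation is named first with the plain metal name, the anion second with the -ate form; each ion's ligands are alphabetised independently.
The complex anion is given as 1−; its ligand charges sum to -3, so Mn = +2.
With 3 anions per cation, the cation must be 3×1 = 3+.
Cation: ligand charges sum to -2; for the ion to be 3+, Nb = +5.

bis(acetylacetonato)bis(pyridine)niobium(V) azidodicyanotris(triphenylphosphine)manganate(II)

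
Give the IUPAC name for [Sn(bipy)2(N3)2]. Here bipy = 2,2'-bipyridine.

diazidobis(2,2'-bipyridine)tin(II)

There is no counter-ion, so the complex is neutral overall.
Ligand charges: 2×2,2'-bipyridine (neutral), 2×azido (-1 each); total -2. So Sn + (-2) = 0, giving Sn = +2.
Ligands are named alphabetically: azido before bipyridine.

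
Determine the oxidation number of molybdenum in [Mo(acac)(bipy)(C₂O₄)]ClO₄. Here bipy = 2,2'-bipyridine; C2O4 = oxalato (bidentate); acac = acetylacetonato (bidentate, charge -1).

1 perchlorate outside the brackets (-1 each) → the complex ion is 1+.
Ligand charges: 1×bipy neutral; 1×C2O4 = -2; 1×acac = -1; sum -3.
Mo + (-3) = 1+ ⇒ Mo is +4.

+4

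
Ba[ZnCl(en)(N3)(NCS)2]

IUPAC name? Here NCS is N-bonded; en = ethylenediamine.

The 1 barium counter-ion carries a total charge of +2, so each complex ion is 2−.
Ligand charges: 1×azido (-1 each), 1×chloro (-1 each), 2×isothiocyanato (-1 each), 1×ethylenediamine (neutral); total -4. So Zn + (-4) = 2−, giving Zn = +2.
Ligands are named alphabetically: azido before chloro before ethylenediamine before isothiocyanato.
The complex ion is anionic, so zinc takes the -ate form zincate(II).

barium azidochloro(ethylenediamine)diisothiocyanatozincate(II)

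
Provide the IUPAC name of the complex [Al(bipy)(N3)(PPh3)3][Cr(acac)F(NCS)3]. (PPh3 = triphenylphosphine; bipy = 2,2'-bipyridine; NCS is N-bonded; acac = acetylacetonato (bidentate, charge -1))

Aluminium is always +3 in its complexes; the cation's ligand charges sum to -1, so the complex cation is 2+.
A 1:1 salt means the anion carries the equal and opposite charge, 2−.
Anion: ligand charges sum to -5; for the ion to be 2−, Cr = +3.

azido(2,2'-bipyridine)tris(triphenylphosphine)aluminium(III) (acetylacetonato)fluorotriisothiocyanatochromate(III)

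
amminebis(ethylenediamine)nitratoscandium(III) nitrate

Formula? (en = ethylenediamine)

[Sc(en)2(NH3)(NO3)](NO3)2

Ligands: 2 ethylenediamine (en, neutral), 1 ammine (NH3, neutral), 1 nitrato (NO3, -1). Ligand charge sum = -1.
With Sc in oxidation state +3, the complex ion is [Sc...]^2+.
Charge balance with nitrate (-1) requires 1 complex ion per 2 nitrate.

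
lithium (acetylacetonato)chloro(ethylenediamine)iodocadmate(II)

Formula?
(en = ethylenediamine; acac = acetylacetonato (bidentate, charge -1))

Li[Cd(acac)Cl(en)I]

Ligands: 1 ethylenediamine (en, neutral), 1 iodo (I, -1), 1 acetylacetonato (acac, -1), 1 chloro (Cl, -1). Ligand charge sum = -3.
Charge balance with lithium (+1) requires 1 complex ion per 1 lithium.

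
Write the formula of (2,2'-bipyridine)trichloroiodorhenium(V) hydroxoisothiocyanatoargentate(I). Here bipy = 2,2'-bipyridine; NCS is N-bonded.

[Re(bipy)Cl3I][Ag(NCS)(OH)]

Cation [Re…]: ligand charges -4, Re(V) ⇒ ion charge 1+.
Anion [Ag…]: ligand charges -2, Ag(I) ⇒ ion charge 1−.
One 1+ cation balances one 1− anion.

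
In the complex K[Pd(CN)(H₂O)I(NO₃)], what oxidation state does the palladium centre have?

+2

1 potassium outside the brackets (+1 each) → the complex ion is 1−.
Ligand charges: 1×NO3 = -1; 1×CN = -1; 1×H2O neutral; 1×I = -1; sum -3.
Pd + (-3) = 1− ⇒ Pd is +2.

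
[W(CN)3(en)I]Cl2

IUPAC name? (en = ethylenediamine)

The 2 chloride counter-ions carry a total charge of -2, so each complex ion is 2+.
Ligand charges: 1×iodo (-1 each), 1×ethylenediamine (neutral), 3×cyano (-1 each); total -4. So W + (-4) = 2+, giving W = +6.
Ligands are named alphabetically: cyano before ethylenediamine before iodo.

tricyano(ethylenediamine)iodotungsten(VI) chloride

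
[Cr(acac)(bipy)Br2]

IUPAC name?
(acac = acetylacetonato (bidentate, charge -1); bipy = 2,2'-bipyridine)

There is no counter-ion, so the complex is neutral overall.
Ligand charges: 2×bromo (-1 each), 1×acetylacetonato (-1 each), 1×2,2'-bipyridine (neutral); total -3. So Cr + (-3) = 0, giving Cr = +3.
Ligands are named alphabetically: acetylacetonato before bipyridine before bromo.

(acetylacetonato)(2,2'-bipyridine)dibromochromium(III)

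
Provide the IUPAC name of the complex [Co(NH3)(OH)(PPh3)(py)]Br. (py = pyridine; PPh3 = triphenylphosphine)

The 1 bromide counter-ion carries a total charge of -1, so each complex ion is 1+.
Ligand charges: 1×pyridine (neutral), 1×triphenylphosphine (neutral), 1×ammine (neutral), 1×hydroxo (-1 each); total -1. So Co + (-1) = 1+, giving Co = +2.
Ligands are named alphabetically: ammine before hydroxo before pyridine before triphenylphosphine.

amminehydroxo(pyridine)(triphenylphosphine)cobalt(II) bromide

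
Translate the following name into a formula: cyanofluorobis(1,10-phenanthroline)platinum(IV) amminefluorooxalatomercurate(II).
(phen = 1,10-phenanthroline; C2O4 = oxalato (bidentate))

Cation [Pt…]: ligand charges -2, Pt(IV) ⇒ ion charge 2+.
Anion [Hg…]: ligand charges -3, Hg(II) ⇒ ion charge 1−.
One 2+ cation requires 2 of the 1− anion.

[Pt(CN)F(phen)2][Hg(C2O4)F(NH3)]2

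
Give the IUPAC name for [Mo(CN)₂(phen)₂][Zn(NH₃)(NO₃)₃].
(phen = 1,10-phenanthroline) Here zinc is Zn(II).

Both ions are complex: the cation is named first with the plain metal name, the anion second with the -ate form; each ion's ligands are alphabetised independently.
Zn is given as +2; the anion's ligand charges sum to -3, so the complex anion is 1−.
A 1:1 salt means the cation carries the equal and opposite charge, 1+.
Cation: ligand charges sum to -2; for the ion to be 1+, Mo = +3.

dicyanobis(1,10-phenanthroline)molybdenum(III) amminetrinitratozincate(II)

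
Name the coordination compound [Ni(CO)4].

tetracarbonylnickel(0)

There is no counter-ion, so the complex is neutral overall.
Ligand charges: 4×carbonyl (neutral); total 0. So Ni + (0) = 0, giving Ni = 0.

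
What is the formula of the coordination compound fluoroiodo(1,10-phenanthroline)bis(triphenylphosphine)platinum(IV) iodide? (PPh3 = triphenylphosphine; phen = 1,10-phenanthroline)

Ligands: 1 iodo (I, -1), 1 fluoro (F, -1), 2 triphenylphosphine (PPh3, neutral), 1 1,10-phenanthroline (phen, neutral). Ligand charge sum = -2.
Charge balance with iodide (-1) requires 1 complex ion per 2 iodide.

[PtFI(phen)(PPh3)2]I2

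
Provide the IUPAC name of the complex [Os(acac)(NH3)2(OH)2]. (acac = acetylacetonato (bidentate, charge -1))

There is no counter-ion, so the complex is neutral overall.
Ligand charges: 1×acetylacetonato (-1 each), 2×ammine (neutral), 2×hydroxo (-1 each); total -3. So Os + (-3) = 0, giving Os = +3.
Ligands are named alphabetically: acetylacetonato before ammine before hydroxo.

(acetylacetonato)diamminedihydroxoosmium(III)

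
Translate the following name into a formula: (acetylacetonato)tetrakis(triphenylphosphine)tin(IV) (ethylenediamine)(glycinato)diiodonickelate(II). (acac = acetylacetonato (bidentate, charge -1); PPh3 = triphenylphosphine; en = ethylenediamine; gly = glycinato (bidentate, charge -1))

Cation [Sn…]: ligand charges -1, Sn(IV) ⇒ ion charge 3+.
Anion [Ni…]: ligand charges -3, Ni(II) ⇒ ion charge 1−.

[Sn(acac)(PPh3)4][Ni(en)(gly)I2]3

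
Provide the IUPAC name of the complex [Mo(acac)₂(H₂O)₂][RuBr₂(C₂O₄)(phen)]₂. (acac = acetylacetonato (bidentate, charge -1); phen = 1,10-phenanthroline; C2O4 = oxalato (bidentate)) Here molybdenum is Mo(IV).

Mo is given as +4; the cation's ligand charges sum to -2, so the complex cation is 2+.
With 2 anions per cation, each anion must be 2/2 = 1−.
Anion: ligand charges sum to -4; for the ion to be 1−, Ru = +3.

bis(acetylacetonato)diaquamolybdenum(IV) dibromooxalato(1,10-phenanthroline)ruthenate(III)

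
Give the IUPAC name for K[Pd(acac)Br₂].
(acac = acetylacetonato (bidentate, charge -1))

The 1 potassium counter-ion carries a total charge of +1, so each complex ion is 1−.
Ligand charges: 2×bromo (-1 each), 1×acetylacetonato (-1 each); total -3. So Pd + (-3) = 1−, giving Pd = +2.
Ligands are named alphabetically: acetylacetonato before bromo.
The complex ion is anionic, so palladium takes the -ate form palladate(II).

potassium (acetylacetonato)dibromopalladate(II)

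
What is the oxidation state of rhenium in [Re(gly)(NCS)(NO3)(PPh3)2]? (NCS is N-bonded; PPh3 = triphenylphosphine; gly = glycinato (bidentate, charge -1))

No counter-ion: the bracketed complex is neutral.
Ligand charges: 1×NO3 = -1; 1×NCS = -1; 2×PPh3 neutral; 1×gly = -1; sum -3.
Re + (-3) = 0 ⇒ Re is +3.

+3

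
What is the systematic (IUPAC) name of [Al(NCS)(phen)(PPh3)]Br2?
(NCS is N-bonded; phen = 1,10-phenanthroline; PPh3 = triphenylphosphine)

isothiocyanato(1,10-phenanthroline)(triphenylphosphine)aluminium(III) bromide

The 2 bromide counter-ions carry a total charge of -2, so each complex ion is 2+.
Ligand charges: 1×isothiocyanato (-1 each), 1×1,10-phenanthroline (neutral), 1×triphenylphosphine (neutral); total -1. So Al + (-1) = 2+, giving Al = +3.
Ligands are named alphabetically: isothiocyanato before phenanthroline before triphenylphosphine.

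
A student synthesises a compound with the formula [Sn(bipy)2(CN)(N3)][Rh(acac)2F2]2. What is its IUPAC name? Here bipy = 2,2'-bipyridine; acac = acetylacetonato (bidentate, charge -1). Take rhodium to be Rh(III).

Rh is given as +3; the anion's ligand charges sum to -4, so the complex anion is 1−.
With 2 anions per cation, the cation must be 2×1 = 2+.
Cation: ligand charges sum to -2; for the ion to be 2+, Sn = +4.

azidobis(2,2'-bipyridine)cyanotin(IV) bis(acetylacetonato)difluororhodate(III)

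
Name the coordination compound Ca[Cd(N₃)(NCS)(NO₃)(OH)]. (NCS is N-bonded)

The 1 calcium counter-ion carries a total charge of +2, so each complex ion is 2−.
Ligand charges: 1×azido (-1 each), 1×hydroxo (-1 each), 1×isothiocyanato (-1 each), 1×nitrato (-1 each); total -4. So Cd + (-4) = 2−, giving Cd = +2.
Ligands are named alphabetically: azido before hydroxo before isothiocyanato before nitrato.
The complex ion is anionic, so cadmium takes the -ate form cadmate(II).

calcium azidohydroxoisothiocyanatonitratocadmate(II)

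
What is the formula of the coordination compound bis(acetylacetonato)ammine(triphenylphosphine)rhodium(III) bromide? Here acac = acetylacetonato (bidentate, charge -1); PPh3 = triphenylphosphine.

Ligands: 2 acetylacetonato (acac, -1), 1 ammine (NH3, neutral), 1 triphenylphosphine (PPh3, neutral). Ligand charge sum = -2.
Charge balance with bromide (-1) requires 1 complex ion per 1 bromide.

[Rh(acac)2(NH3)(PPh3)]Br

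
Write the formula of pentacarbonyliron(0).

[Fe(CO)5]

Ligands: 5 carbonyl (CO, neutral). Ligand charge sum = 0.
With Fe in oxidation state 0, the complex ion is [Fe...].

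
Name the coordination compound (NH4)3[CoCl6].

The 3 ammonium counter-ions carry a total charge of +3, so each complex ion is 3−.
Ligand charges: 6×chloro (-1 each); total -6. So Co + (-6) = 3−, giving Co = +3.
The complex ion is anionic, so cobalt takes the -ate form cobaltate(III).

ammonium hexachlorocobaltate(III)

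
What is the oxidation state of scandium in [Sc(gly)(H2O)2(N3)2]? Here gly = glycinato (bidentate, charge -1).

+3

No counter-ion: the bracketed complex is neutral.
Ligand charges: 2×N3 = -2; 1×gly = -1; 2×H2O neutral; sum -3.
Sc + (-3) = 0 ⇒ Sc is +3.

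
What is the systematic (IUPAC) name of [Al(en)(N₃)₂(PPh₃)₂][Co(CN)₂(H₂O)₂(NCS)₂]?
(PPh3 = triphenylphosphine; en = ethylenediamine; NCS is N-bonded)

diazido(ethylenediamine)bis(triphenylphosphine)aluminium(III) diaquadicyanodiisothiocyanatocobaltate(III)

Both ions are complex: the cation is named first with the plain metal name, the anion second with the -ate form; each ion's ligands are alphabetised independently.
Aluminium is always +3 in its complexes; the cation's ligand charges sum to -2, so the complex cation is 1+.
A 1:1 salt means the anion carries the equal and opposite charge, 1−.
Anion: ligand charges sum to -4; for the ion to be 1−, Co = +3.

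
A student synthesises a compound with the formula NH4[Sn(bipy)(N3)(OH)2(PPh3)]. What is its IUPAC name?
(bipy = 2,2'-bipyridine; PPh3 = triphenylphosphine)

ammonium azido(2,2'-bipyridine)dihydroxo(triphenylphosphine)stannate(II)

The 1 ammonium counter-ion carries a total charge of +1, so each complex ion is 1−.
Ligand charges: 1×2,2'-bipyridine (neutral), 2×hydroxo (-1 each), 1×triphenylphosphine (neutral), 1×azido (-1 each); total -3. So Sn + (-3) = 1−, giving Sn = +2.
The complex ion is anionic, so tin takes the -ate form stannate(II).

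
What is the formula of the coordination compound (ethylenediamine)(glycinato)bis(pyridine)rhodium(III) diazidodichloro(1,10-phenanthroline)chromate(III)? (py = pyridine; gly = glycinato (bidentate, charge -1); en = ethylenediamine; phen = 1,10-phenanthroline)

Cation [Rh…]: ligand charges -1, Rh(III) ⇒ ion charge 2+.
Anion [Cr…]: ligand charges -4, Cr(III) ⇒ ion charge 1−.
One 2+ cation requires 2 of the 1− anion.

[Rh(en)(gly)(py)2][CrCl2(N3)2(phen)]2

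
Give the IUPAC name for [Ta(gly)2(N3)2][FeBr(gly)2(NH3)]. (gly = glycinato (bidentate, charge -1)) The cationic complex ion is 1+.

diazidobis(glycinato)tantalum(V) amminebromobis(glycinato)ferrate(II)

Both ions are complex: the cation is named first with the plain metal name, the anion second with the -ate form; each ion's ligands are alphabetised independently.
The complex cation is given as 1+; its ligand charges sum to -4, so Ta = +5.
A 1:1 salt means the anion carries the equal and opposite charge, 1−.
Anion: ligand charges sum to -3; for the ion to be 1−, Fe = +2.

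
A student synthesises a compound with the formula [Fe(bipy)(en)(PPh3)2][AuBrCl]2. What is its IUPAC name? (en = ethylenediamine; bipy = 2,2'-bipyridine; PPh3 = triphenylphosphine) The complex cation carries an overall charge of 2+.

Both ions are complex: the cation is named first with the plain metal name, the anion second with the -ate form; each ion's ligands are alphabetised independently.
The complex cation is given as 2+; its ligand charges sum to 0, so Fe = +2.
With 2 anions per cation, each anion must be 2/2 = 1−.
Anion: ligand charges sum to -2; for the ion to be 1−, Au = +1.

(2,2'-bipyridine)(ethylenediamine)bis(triphenylphosphine)iron(II) bromochloroaurate(I)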